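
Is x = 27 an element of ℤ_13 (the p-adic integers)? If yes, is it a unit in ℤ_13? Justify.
x ∈ ℤ_13^× (unit); v_13(x) = 0

ℤ_13 = {x ∈ ℚ_13 : v_13(x) ≥ 0} and ℤ_13^× = {x ∈ ℤ_13 : v_13(x) = 0}. Here v_13(27) = v_13(num) − v_13(den) = 0; compare against these criteria.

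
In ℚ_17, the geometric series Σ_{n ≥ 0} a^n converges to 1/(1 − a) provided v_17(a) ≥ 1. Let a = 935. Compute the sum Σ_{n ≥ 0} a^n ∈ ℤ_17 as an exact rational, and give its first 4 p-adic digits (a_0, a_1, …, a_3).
Σ a^n = 1/(1 − a) = -1/934;  first 4 digits = (1, 4, 2, 4)

v_17(a) = 1 ≥ 1, so the series converges in ℤ_17 to 1/(1 − a) = 1/(1 − 935) = -1/934. Expand this rational in ℤ_17: compute digits iteratively via d_i = x_i mod 17, x_{i+1} = (x_i − d_i)/17. The first 4 digits are (1, 4, 2, 4).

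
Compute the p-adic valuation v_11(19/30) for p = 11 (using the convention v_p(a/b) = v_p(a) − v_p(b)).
v_11(19/30) = 0

Factor powers of 11 from the numerator and denominator of the reduced fraction: 19 = 11^0 · 19 and 30 = 11^0 · 30. Apply v_p(a/b) = v_p(a) − v_p(b): v_11(19/30) = 0 − 0 = 0.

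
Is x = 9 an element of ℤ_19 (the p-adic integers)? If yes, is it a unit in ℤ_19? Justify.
x ∈ ℤ_19^× (unit); v_19(x) = 0

ℤ_19 = {x ∈ ℚ_19 : v_19(x) ≥ 0} and ℤ_19^× = {x ∈ ℤ_19 : v_19(x) = 0}. Here v_19(9) = v_19(num) − v_19(den) = 0; compare against these criteria.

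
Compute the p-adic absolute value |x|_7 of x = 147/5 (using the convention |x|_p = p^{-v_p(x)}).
|147/5|_7 = 1/49

Step 1 — compute v_7(x) by factoring powers of 7 out of the numerator and denominator: v_7(147/5) = 2. Step 2 — apply |x|_p = p^{-v_p(x)} = 7^{-2} = 1/49.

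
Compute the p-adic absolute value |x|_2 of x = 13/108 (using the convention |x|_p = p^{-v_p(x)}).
|13/108|_2 = 4

Step 1 — compute v_2(x) by factoring powers of 2 out of the numerator and denominator: v_2(13/108) = -2. Step 2 — apply |x|_p = p^{-v_p(x)} = 2^{2} = 4.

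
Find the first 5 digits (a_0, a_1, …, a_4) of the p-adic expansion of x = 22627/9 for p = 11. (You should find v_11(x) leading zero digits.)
(a_0, …, a_4) = (0, 0, 0, 8, 8)

v_11(22627/9) = 3, so a_0 = ... = a_2 = 0. Factor out: x = 11^3 · u with u = 17/9 a unit in ℤ_11. Expand u iteratively via a_{v+i} = u_i mod 11, u_{i+1} = (u_i − a_{v+i})/11:
  u_0 = 17/9;  a_3 = 8;  u_1 = (u_0 − 8)/11 = -5/9
  u_1 = -5/9;  a_4 = 8;  u_2 = (u_1 − 8)/11 = -7/9
Digits: (0, 0, 0, 8, 8).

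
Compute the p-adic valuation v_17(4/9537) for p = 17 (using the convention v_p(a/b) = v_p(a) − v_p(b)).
v_17(4/9537) = -2

Factor powers of 17 from the numerator and denominator of the reduced fraction: 4 = 17^0 · 4 and 9537 = 17^2 · 33. Apply v_p(a/b) = v_p(a) − v_p(b): v_17(4/9537) = 0 − 2 = -2.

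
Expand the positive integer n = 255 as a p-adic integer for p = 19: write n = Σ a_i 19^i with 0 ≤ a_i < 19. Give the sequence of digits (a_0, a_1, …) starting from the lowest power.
(a_0, a_1, …) = (8, 13)

Repeated division by 19 gives the digits low-to-high: 255 = 8 + 13·19^1. Digit sequence: (8, 13).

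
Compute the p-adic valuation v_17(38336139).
v_17(38336139) = 5

v_17(n) is the largest exponent k such that 17^k divides n. Factor out: 38336139 = 17^5 · 27. (Sign doesn't affect v_p.) So v_17(38336139) = 5.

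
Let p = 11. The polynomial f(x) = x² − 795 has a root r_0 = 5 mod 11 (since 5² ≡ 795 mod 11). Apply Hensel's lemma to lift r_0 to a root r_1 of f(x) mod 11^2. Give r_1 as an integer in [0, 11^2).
r_1 = 82 (mod 121)

Hensel's recurrence: r_{i+1} = r_i − f(r_i)·(f′(r_i))^{-1} mod 11^{i+2}, with f′(x) = 2x. Iterate:
  r_0 = 5 (mod 11)
  r_1 = 82 (mod 121)
Final: r_1 = 82, and one checks f(r_1) ≡ 0 mod 11^2.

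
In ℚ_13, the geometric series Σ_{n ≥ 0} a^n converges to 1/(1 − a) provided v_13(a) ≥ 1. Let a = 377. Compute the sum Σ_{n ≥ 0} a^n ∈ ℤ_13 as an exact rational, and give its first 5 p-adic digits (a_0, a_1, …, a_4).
Σ a^n = 1/(1 − a) = -1/376;  first 5 digits = (1, 3, 11, 0, 12)

v_13(a) = 1 ≥ 1, so the series converges in ℤ_13 to 1/(1 − a) = 1/(1 − 377) = -1/376. Expand this rational in ℤ_13: compute digits iteratively via d_i = x_i mod 13, x_{i+1} = (x_i − d_i)/13. The first 5 digits are (1, 3, 11, 0, 12).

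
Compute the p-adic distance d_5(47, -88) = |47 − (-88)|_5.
d_5(47, -88) = 1/5

Step 1 — x − y = 47 − (-88) = 135. Step 2 — v_5(135) = 1 (factor: 135 = (5^1 · 27); the sign does not affect v_p). Step 3 — |x − y|_5 = 5^{-1} = 1/5.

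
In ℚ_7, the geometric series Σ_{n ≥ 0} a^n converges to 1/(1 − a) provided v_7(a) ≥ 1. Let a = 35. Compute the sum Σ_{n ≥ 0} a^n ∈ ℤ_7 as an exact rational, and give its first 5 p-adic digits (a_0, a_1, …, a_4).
Σ a^n = 1/(1 − a) = -1/34;  first 5 digits = (1, 5, 4, 2, 6)

v_7(a) = 1 ≥ 1, so the series converges in ℤ_7 to 1/(1 − a) = 1/(1 − 35) = -1/34. Expand this rational in ℤ_7: compute digits iteratively via d_i = x_i mod 7, x_{i+1} = (x_i − d_i)/7. The first 5 digits are (1, 5, 4, 2, 6).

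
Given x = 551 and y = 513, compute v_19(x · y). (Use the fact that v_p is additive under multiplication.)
v_19(282663) = 2

v_p(x) = 1 (factor: 551 = 19^1 · 29); v_p(y) = 1 (factor: 513 = 19^1 · 27). Additivity: v_p(xy) = v_p(x) + v_p(y) = 1 + 1 = 2. (Direct check: xy = 282663 = 19^2 · (783).)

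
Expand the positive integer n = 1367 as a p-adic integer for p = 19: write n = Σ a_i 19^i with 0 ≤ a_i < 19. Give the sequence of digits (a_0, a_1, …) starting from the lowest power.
(a_0, a_1, …) = (18, 14, 3)

Repeated division by 19 gives the digits low-to-high: 1367 = 18 + 14·19^1 + 3·19^2. Digit sequence: (18, 14, 3).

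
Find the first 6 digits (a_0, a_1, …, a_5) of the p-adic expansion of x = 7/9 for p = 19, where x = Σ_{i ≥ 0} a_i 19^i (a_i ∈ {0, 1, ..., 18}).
(a_0, …, a_5) = (5, 4, 4, 4, 4, 4)

v_19(7/9) = 0 (numerator and denominator both coprime to 19), so x ∈ ℤ_19^×. Compute digits iteratively via a_i = x_i mod 19, x_{i+1} = (x_i − a_i)/19, with x_0 = x:
  x_0 = 7/9;  a_0 = 5;  x_1 = (x_0 − 5)/19 = -2/9
  x_1 = -2/9;  a_1 = 4;  x_2 = (x_1 − 4)/19 = -2/9
  x_2 = -2/9;  a_2 = 4;  x_3 = (x_2 − 4)/19 = -2/9
  x_3 = -2/9;  a_3 = 4;  x_4 = (x_3 − 4)/19 = -2/9
  x_4 = -2/9;  a_4 = 4;  x_5 = (x_4 − 4)/19 = -2/9
  x_5 = -2/9;  a_5 = 4;  x_6 = (x_5 − 4)/19 = -2/9
Digits: (5, 4, 4, 4, 4, 4).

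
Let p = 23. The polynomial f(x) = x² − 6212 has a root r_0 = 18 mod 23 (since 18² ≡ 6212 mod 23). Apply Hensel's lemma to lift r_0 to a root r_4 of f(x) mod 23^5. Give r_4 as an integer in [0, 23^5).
r_4 = 5728076 (mod 6436343)

Hensel's recurrence: r_{i+1} = r_i − f(r_i)·(f′(r_i))^{-1} mod 23^{i+2}, with f′(x) = 2x. Iterate:
  r_0 = 18 (mod 23)
  r_1 = 64 (mod 529)
  r_2 = 9586 (mod 12167)
  r_3 = 131256 (mod 279841)
  r_4 = 5728076 (mod 6436343)
Final: r_4 = 5728076, and one checks f(r_4) ≡ 0 mod 23^5.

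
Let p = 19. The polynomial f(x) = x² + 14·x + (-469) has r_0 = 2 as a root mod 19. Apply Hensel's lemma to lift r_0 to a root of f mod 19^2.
r_1 = 287 (mod 361)

Hensel: r_{i+1} = r_i − f(r_i)·(f′(r_i))^{-1} mod 19^{i+2}, f′(x) = 2x + 14. Iterate:
  r_0 = 2 (mod 19)
  r_1 = 287 (mod 361)
Final: r = 287 satisfies f(r) ≡ 0 mod 19^2.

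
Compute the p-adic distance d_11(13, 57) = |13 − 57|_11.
d_11(13, 57) = 1/11

Step 1 — x − y = 13 − 57 = -44. Step 2 — v_11(-44) = 1 (factor: -44 = −(11^1 · 4); the sign does not affect v_p). Step 3 — |x − y|_11 = 11^{-1} = 1/11.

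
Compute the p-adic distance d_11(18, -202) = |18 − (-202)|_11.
d_11(18, -202) = 1/11

Step 1 — x − y = 18 − (-202) = 220. Step 2 — v_11(220) = 1 (factor: 220 = (11^1 · 20); the sign does not affect v_p). Step 3 — |x − y|_11 = 11^{-1} = 1/11.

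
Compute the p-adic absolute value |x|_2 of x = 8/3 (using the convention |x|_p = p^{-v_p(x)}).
|8/3|_2 = 1/8

Step 1 — compute v_2(x) by factoring powers of 2 out of the numerator and denominator: v_2(8/3) = 3. Step 2 — apply |x|_p = p^{-v_p(x)} = 2^{-3} = 1/8.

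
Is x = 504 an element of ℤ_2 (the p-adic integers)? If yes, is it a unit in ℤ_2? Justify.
x ∈ ℤ_2 but not a unit; v_2(x) = 3 > 0

ℤ_2 = {x ∈ ℚ_2 : v_2(x) ≥ 0} and ℤ_2^× = {x ∈ ℤ_2 : v_2(x) = 0}. Here v_2(504) = v_2(num) − v_2(den) = 3; compare against these criteria.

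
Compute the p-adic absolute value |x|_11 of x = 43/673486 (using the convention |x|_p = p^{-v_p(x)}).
|43/673486|_11 = 14641

Step 1 — compute v_11(x) by factoring powers of 11 out of the numerator and denominator: v_11(43/673486) = -4. Step 2 — apply |x|_p = p^{-v_p(x)} = 11^{4} = 14641.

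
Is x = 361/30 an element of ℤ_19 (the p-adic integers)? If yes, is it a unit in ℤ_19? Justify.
x ∈ ℤ_19 but not a unit; v_19(x) = 2 > 0

ℤ_19 = {x ∈ ℚ_19 : v_19(x) ≥ 0} and ℤ_19^× = {x ∈ ℤ_19 : v_19(x) = 0}. Here v_19(361/30) = v_19(num) − v_19(den) = 2; compare against these criteria.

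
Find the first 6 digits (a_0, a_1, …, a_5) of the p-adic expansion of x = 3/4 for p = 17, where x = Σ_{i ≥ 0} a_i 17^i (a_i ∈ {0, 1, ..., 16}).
(a_0, …, a_5) = (5, 4, 4, 4, 4, 4)

v_17(3/4) = 0 (numerator and denominator both coprime to 17), so x ∈ ℤ_17^×. Compute digits iteratively via a_i = x_i mod 17, x_{i+1} = (x_i − a_i)/17, with x_0 = x:
  x_0 = 3/4;  a_0 = 5;  x_1 = (x_0 − 5)/17 = -1/4
  x_1 = -1/4;  a_1 = 4;  x_2 = (x_1 − 4)/17 = -1/4
  x_2 = -1/4;  a_2 = 4;  x_3 = (x_2 − 4)/17 = -1/4
  x_3 = -1/4;  a_3 = 4;  x_4 = (x_3 − 4)/17 = -1/4
  x_4 = -1/4;  a_4 = 4;  x_5 = (x_4 − 4)/17 = -1/4
  x_5 = -1/4;  a_5 = 4;  x_6 = (x_5 − 4)/17 = -1/4
Digits: (5, 4, 4, 4, 4, 4).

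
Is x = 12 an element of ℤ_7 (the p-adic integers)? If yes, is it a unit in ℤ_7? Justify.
x ∈ ℤ_7^× (unit); v_7(x) = 0

ℤ_7 = {x ∈ ℚ_7 : v_7(x) ≥ 0} and ℤ_7^× = {x ∈ ℤ_7 : v_7(x) = 0}. Here v_7(12) = v_7(num) − v_7(den) = 0; compare against these criteria.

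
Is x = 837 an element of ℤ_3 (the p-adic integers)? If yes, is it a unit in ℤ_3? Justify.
x ∈ ℤ_3 but not a unit; v_3(x) = 3 > 0

ℤ_3 = {x ∈ ℚ_3 : v_3(x) ≥ 0} and ℤ_3^× = {x ∈ ℤ_3 : v_3(x) = 0}. Here v_3(837) = v_3(num) − v_3(den) = 3; compare against these criteria.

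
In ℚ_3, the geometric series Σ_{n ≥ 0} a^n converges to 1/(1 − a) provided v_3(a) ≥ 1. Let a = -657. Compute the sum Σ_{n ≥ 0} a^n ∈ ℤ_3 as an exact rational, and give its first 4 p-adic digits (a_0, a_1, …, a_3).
Σ a^n = 1/(1 − a) = 1/658;  first 4 digits = (1, 0, 2, 2)

v_3(a) = 2 ≥ 1, so the series converges in ℤ_3 to 1/(1 − a) = 1/(1 − (-657)) = 1/658. Expand this rational in ℤ_3: compute digits iteratively via d_i = x_i mod 3, x_{i+1} = (x_i − d_i)/3. The first 4 digits are (1, 0, 2, 2).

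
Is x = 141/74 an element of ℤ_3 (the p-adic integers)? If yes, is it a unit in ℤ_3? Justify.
x ∈ ℤ_3 but not a unit; v_3(x) = 1 > 0

ℤ_3 = {x ∈ ℚ_3 : v_3(x) ≥ 0} and ℤ_3^× = {x ∈ ℤ_3 : v_3(x) = 0}. Here v_3(141/74) = v_3(num) − v_3(den) = 1; compare against these criteria.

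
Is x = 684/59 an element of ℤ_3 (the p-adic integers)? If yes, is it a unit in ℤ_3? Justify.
x ∈ ℤ_3 but not a unit; v_3(x) = 2 > 0

ℤ_3 = {x ∈ ℚ_3 : v_3(x) ≥ 0} and ℤ_3^× = {x ∈ ℤ_3 : v_3(x) = 0}. Here v_3(684/59) = v_3(num) − v_3(den) = 2; compare against these criteria.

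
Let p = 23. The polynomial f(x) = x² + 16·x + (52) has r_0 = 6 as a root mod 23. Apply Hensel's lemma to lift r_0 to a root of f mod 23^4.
r_3 = 244473 (mod 279841)

Hensel: r_{i+1} = r_i − f(r_i)·(f′(r_i))^{-1} mod 23^{i+2}, f′(x) = 2x + 16. Iterate:
  r_0 = 6 (mod 23)
  r_1 = 75 (mod 529)
  r_2 = 1133 (mod 12167)
  r_3 = 244473 (mod 279841)
Final: r = 244473 satisfies f(r) ≡ 0 mod 23^4.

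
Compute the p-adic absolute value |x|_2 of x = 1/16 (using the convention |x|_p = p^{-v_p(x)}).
|1/16|_2 = 16

Step 1 — compute v_2(x) by factoring powers of 2 out of the numerator and denominator: v_2(1/16) = -4. Step 2 — apply |x|_p = p^{-v_p(x)} = 2^{4} = 16.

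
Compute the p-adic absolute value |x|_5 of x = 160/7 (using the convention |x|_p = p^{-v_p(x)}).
|160/7|_5 = 1/5

Step 1 — compute v_5(x) by factoring powers of 5 out of the numerator and denominator: v_5(160/7) = 1. Step 2 — apply |x|_p = p^{-v_p(x)} = 5^{-1} = 1/5.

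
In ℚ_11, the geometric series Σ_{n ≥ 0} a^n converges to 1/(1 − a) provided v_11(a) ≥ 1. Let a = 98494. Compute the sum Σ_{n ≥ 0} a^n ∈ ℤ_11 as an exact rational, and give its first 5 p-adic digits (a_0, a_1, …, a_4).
Σ a^n = 1/(1 − a) = -1/98493;  first 5 digits = (1, 0, 0, 8, 6)

v_11(a) = 3 ≥ 1, so the series converges in ℤ_11 to 1/(1 − a) = 1/(1 − 98494) = -1/98493. Expand this rational in ℤ_11: compute digits iteratively via d_i = x_i mod 11, x_{i+1} = (x_i − d_i)/11. The first 5 digits are (1, 0, 0, 8, 6).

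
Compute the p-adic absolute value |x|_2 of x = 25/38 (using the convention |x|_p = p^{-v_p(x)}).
|25/38|_2 = 2

Step 1 — compute v_2(x) by factoring powers of 2 out of the numerator and denominator: v_2(25/38) = -1. Step 2 — apply |x|_p = p^{-v_p(x)} = 2^{1} = 2.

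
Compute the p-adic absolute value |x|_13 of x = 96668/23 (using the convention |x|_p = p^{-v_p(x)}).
|96668/23|_13 = 1/2197

Step 1 — compute v_13(x) by factoring powers of 13 out of the numerator and denominator: v_13(96668/23) = 3. Step 2 — apply |x|_p = p^{-v_p(x)} = 13^{-3} = 1/2197.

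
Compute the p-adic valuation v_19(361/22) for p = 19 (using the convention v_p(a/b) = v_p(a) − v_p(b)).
v_19(361/22) = 2

Factor powers of 19 from the numerator and denominator of the reduced fraction: 361 = 19^2 · 1 and 22 = 19^0 · 22. Apply v_p(a/b) = v_p(a) − v_p(b): v_19(361/22) = 2 − 0 = 2.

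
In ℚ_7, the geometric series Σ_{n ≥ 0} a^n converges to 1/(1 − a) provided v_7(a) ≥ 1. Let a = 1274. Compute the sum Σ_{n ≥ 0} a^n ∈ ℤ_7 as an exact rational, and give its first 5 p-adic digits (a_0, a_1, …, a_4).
Σ a^n = 1/(1 − a) = -1/1273;  first 5 digits = (1, 0, 5, 3, 4)

v_7(a) = 2 ≥ 1, so the series converges in ℤ_7 to 1/(1 − a) = 1/(1 − 1274) = -1/1273. Expand this rational in ℤ_7: compute digits iteratively via d_i = x_i mod 7, x_{i+1} = (x_i − d_i)/7. The first 5 digits are (1, 0, 5, 3, 4).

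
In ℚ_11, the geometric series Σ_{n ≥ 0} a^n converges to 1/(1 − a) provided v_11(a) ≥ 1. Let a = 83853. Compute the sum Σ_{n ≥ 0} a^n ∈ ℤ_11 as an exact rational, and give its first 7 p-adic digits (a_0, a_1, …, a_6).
Σ a^n = 1/(1 − a) = -1/83852;  first 7 digits = (1, 0, 0, 8, 5, 0, 9)

v_11(a) = 3 ≥ 1, so the series converges in ℤ_11 to 1/(1 − a) = 1/(1 − 83853) = -1/83852. Expand this rational in ℤ_11: compute digits iteratively via d_i = x_i mod 11, x_{i+1} = (x_i − d_i)/11. The first 7 digits are (1, 0, 0, 8, 5, 0, 9).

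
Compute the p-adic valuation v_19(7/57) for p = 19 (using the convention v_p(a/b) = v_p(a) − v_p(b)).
v_19(7/57) = -1

Factor powers of 19 from the numerator and denominator of the reduced fraction: 7 = 19^0 · 7 and 57 = 19^1 · 3. Apply v_p(a/b) = v_p(a) − v_p(b): v_19(7/57) = 0 − 1 = -1.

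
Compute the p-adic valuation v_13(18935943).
v_13(18935943) = 5

v_13(n) is the largest exponent k such that 13^k divides n. Factor out: 18935943 = 13^5 · 51. (Sign doesn't affect v_p.) So v_13(18935943) = 5.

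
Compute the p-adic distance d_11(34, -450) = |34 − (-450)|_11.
d_11(34, -450) = 1/121

Step 1 — x − y = 34 − (-450) = 484. Step 2 — v_11(484) = 2 (factor: 484 = (11^2 · 4); the sign does not affect v_p). Step 3 — |x − y|_11 = 11^{-2} = 1/121.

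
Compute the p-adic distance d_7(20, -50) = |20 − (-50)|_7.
d_7(20, -50) = 1/7

Step 1 — x − y = 20 − (-50) = 70. Step 2 — v_7(70) = 1 (factor: 70 = (7^1 · 10); the sign does not affect v_p). Step 3 — |x − y|_7 = 7^{-1} = 1/7.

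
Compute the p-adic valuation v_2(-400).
v_2(-400) = 4

v_2(n) is the largest exponent k such that 2^k divides n. Factor out: -400 = -2^4 · 25. (Sign doesn't affect v_p.) So v_2(-400) = 4.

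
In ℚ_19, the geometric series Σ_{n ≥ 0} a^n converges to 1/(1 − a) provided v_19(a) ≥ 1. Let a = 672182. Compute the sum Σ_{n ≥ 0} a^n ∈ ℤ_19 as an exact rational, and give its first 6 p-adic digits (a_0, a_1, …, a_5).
Σ a^n = 1/(1 − a) = -1/672181;  first 6 digits = (1, 0, 0, 3, 5, 0)

v_19(a) = 3 ≥ 1, so the series converges in ℤ_19 to 1/(1 − a) = 1/(1 − 672182) = -1/672181. Expand this rational in ℤ_19: compute digits iteratively via d_i = x_i mod 19, x_{i+1} = (x_i − d_i)/19. The first 6 digits are (1, 0, 0, 3, 5, 0).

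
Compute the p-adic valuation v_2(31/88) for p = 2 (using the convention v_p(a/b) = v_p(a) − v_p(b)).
v_2(31/88) = -3

Factor powers of 2 from the numerator and denominator of the reduced fraction: 31 = 2^0 · 31 and 88 = 2^3 · 11. Apply v_p(a/b) = v_p(a) − v_p(b): v_2(31/88) = 0 − 3 = -3.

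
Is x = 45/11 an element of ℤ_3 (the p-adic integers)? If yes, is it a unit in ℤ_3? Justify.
x ∈ ℤ_3 but not a unit; v_3(x) = 2 > 0

ℤ_3 = {x ∈ ℚ_3 : v_3(x) ≥ 0} and ℤ_3^× = {x ∈ ℤ_3 : v_3(x) = 0}. Here v_3(45/11) = v_3(num) − v_3(den) = 2; compare against these criteria.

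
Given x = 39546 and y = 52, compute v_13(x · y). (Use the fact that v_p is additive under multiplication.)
v_13(2056392) = 4

v_p(x) = 3 (factor: 39546 = 13^3 · 18); v_p(y) = 1 (factor: 52 = 13^1 · 4). Additivity: v_p(xy) = v_p(x) + v_p(y) = 3 + 1 = 4. (Direct check: xy = 2056392 = 13^4 · (72).)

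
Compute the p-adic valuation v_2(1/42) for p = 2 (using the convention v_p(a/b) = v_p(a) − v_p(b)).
v_2(1/42) = -1

Factor powers of 2 from the numerator and denominator of the reduced fraction: 1 = 2^0 · 1 and 42 = 2^1 · 21. Apply v_p(a/b) = v_p(a) − v_p(b): v_2(1/42) = 0 − 1 = -1.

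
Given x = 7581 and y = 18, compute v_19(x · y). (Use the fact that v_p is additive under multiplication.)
v_19(136458) = 2

v_p(x) = 2 (factor: 7581 = 19^2 · 21); v_p(y) = 0 (factor: 18 = 19^0 · 18). Additivity: v_p(xy) = v_p(x) + v_p(y) = 2 + 0 = 2. (Direct check: xy = 136458 = 19^2 · (378).)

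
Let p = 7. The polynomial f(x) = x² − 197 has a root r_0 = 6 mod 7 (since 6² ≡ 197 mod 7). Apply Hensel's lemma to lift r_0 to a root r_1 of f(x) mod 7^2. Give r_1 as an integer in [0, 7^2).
r_1 = 48 (mod 49)

Hensel's recurrence: r_{i+1} = r_i − f(r_i)·(f′(r_i))^{-1} mod 7^{i+2}, with f′(x) = 2x. Iterate:
  r_0 = 6 (mod 7)
  r_1 = 48 (mod 49)
Final: r_1 = 48, and one checks f(r_1) ≡ 0 mod 7^2.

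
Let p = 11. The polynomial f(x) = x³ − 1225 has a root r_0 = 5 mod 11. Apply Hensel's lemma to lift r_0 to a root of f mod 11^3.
r_2 = 302 (mod 1331)

Hensel: r_{i+1} = r_i − f(r_i)/f′(r_i) mod 11^{i+2}, where f′(x) = 3x². Iterate:
  r_0 = 5 (mod 11)
  r_1 = 60 (mod 121)
  r_2 = 302 (mod 1331)
Final: r = 302 with f(r) ≡ 0 mod 11^3.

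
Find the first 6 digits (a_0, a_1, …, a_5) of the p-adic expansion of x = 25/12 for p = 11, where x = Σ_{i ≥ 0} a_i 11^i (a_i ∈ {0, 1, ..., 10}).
(a_0, …, a_5) = (3, 10, 0, 10, 0, 10)

v_11(25/12) = 0 (numerator and denominator both coprime to 11), so x ∈ ℤ_11^×. Compute digits iteratively via a_i = x_i mod 11, x_{i+1} = (x_i − a_i)/11, with x_0 = x:
  x_0 = 25/12;  a_0 = 3;  x_1 = (x_0 − 3)/11 = -1/12
  x_1 = -1/12;  a_1 = 10;  x_2 = (x_1 − 10)/11 = -11/12
  x_2 = -11/12;  a_2 = 0;  x_3 = (x_2 − 0)/11 = -1/12
  x_3 = -1/12;  a_3 = 10;  x_4 = (x_3 − 10)/11 = -11/12
  x_4 = -11/12;  a_4 = 0;  x_5 = (x_4 − 0)/11 = -1/12
  x_5 = -1/12;  a_5 = 10;  x_6 = (x_5 − 10)/11 = -11/12
Digits: (3, 10, 0, 10, 0, 10).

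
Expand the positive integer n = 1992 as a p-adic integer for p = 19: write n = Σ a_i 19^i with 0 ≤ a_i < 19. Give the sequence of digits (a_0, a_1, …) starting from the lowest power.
(a_0, a_1, …) = (16, 9, 5)

Repeated division by 19 gives the digits low-to-high: 1992 = 16 + 9·19^1 + 5·19^2. Digit sequence: (16, 9, 5).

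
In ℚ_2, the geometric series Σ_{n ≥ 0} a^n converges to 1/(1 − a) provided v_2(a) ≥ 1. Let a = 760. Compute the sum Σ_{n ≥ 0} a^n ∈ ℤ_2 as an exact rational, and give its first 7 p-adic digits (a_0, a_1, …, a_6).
Σ a^n = 1/(1 − a) = -1/759;  first 7 digits = (1, 0, 0, 1, 1, 1, 0)

v_2(a) = 3 ≥ 1, so the series converges in ℤ_2 to 1/(1 − a) = 1/(1 − 760) = -1/759. Expand this rational in ℤ_2: compute digits iteratively via d_i = x_i mod 2, x_{i+1} = (x_i − d_i)/2. The first 7 digits are (1, 0, 0, 1, 1, 1, 0).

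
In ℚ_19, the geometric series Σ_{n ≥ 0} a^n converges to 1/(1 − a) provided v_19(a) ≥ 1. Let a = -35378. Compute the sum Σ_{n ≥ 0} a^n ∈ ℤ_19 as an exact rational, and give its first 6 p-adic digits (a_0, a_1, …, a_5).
Σ a^n = 1/(1 − a) = 1/35379;  first 6 digits = (1, 0, 16, 13, 8, 11)

v_19(a) = 2 ≥ 1, so the series converges in ℤ_19 to 1/(1 − a) = 1/(1 − (-35378)) = 1/35379. Expand this rational in ℤ_19: compute digits iteratively via d_i = x_i mod 19, x_{i+1} = (x_i − d_i)/19. The first 6 digits are (1, 0, 16, 13, 8, 11).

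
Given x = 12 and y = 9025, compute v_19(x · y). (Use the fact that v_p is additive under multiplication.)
v_19(108300) = 2

v_p(x) = 0 (factor: 12 = 19^0 · 12); v_p(y) = 2 (factor: 9025 = 19^2 · 25). Additivity: v_p(xy) = v_p(x) + v_p(y) = 0 + 2 = 2. (Direct check: xy = 108300 = 19^2 · (300).)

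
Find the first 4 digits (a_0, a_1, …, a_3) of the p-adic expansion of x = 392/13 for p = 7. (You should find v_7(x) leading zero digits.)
(a_0, …, a_3) = (0, 0, 6, 3)

v_7(392/13) = 2, so a_0 = ... = a_1 = 0. Factor out: x = 7^2 · u with u = 8/13 a unit in ℤ_7. Expand u iteratively via a_{v+i} = u_i mod 7, u_{i+1} = (u_i − a_{v+i})/7:
  u_0 = 8/13;  a_2 = 6;  u_1 = (u_0 − 6)/7 = -10/13
  u_1 = -10/13;  a_3 = 3;  u_2 = (u_1 − 3)/7 = -7/13
Digits: (0, 0, 6, 3).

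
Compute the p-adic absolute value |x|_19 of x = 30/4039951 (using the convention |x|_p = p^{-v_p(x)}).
|30/4039951|_19 = 130321

Step 1 — compute v_19(x) by factoring powers of 19 out of the numerator and denominator: v_19(30/4039951) = -4. Step 2 — apply |x|_p = p^{-v_p(x)} = 19^{4} = 130321.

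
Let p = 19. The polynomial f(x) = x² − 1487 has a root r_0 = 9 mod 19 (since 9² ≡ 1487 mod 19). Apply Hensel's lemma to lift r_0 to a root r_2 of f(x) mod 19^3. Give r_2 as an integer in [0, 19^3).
r_2 = 769 (mod 6859)

Hensel's recurrence: r_{i+1} = r_i − f(r_i)·(f′(r_i))^{-1} mod 19^{i+2}, with f′(x) = 2x. Iterate:
  r_0 = 9 (mod 19)
  r_1 = 47 (mod 361)
  r_2 = 769 (mod 6859)
Final: r_2 = 769, and one checks f(r_2) ≡ 0 mod 19^3.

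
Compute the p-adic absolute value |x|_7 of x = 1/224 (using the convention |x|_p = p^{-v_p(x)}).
|1/224|_7 = 7

Step 1 — compute v_7(x) by factoring powers of 7 out of the numerator and denominator: v_7(1/224) = -1. Step 2 — apply |x|_p = p^{-v_p(x)} = 7^{1} = 7.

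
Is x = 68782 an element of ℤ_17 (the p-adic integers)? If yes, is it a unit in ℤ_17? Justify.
x ∈ ℤ_17 but not a unit; v_17(x) = 3 > 0

ℤ_17 = {x ∈ ℚ_17 : v_17(x) ≥ 0} and ℤ_17^× = {x ∈ ℤ_17 : v_17(x) = 0}. Here v_17(68782) = v_17(num) − v_17(den) = 3; compare against these criteria.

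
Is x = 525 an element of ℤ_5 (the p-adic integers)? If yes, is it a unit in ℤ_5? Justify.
x ∈ ℤ_5 but not a unit; v_5(x) = 2 > 0

ℤ_5 = {x ∈ ℚ_5 : v_5(x) ≥ 0} and ℤ_5^× = {x ∈ ℤ_5 : v_5(x) = 0}. Here v_5(525) = v_5(num) − v_5(den) = 2; compare against these criteria.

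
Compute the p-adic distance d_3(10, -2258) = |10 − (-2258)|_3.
d_3(10, -2258) = 1/81

Step 1 — x − y = 10 − (-2258) = 2268. Step 2 — v_3(2268) = 4 (factor: 2268 = (3^4 · 28); the sign does not affect v_p). Step 3 — |x − y|_3 = 3^{-4} = 1/81.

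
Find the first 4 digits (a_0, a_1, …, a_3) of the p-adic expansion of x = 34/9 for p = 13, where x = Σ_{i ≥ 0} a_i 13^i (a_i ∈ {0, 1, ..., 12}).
(a_0, …, a_3) = (11, 11, 2, 7)

v_13(34/9) = 0 (numerator and denominator both coprime to 13), so x ∈ ℤ_13^×. Compute digits iteratively via a_i = x_i mod 13, x_{i+1} = (x_i − a_i)/13, with x_0 = x:
  x_0 = 34/9;  a_0 = 11;  x_1 = (x_0 − 11)/13 = -5/9
  x_1 = -5/9;  a_1 = 11;  x_2 = (x_1 − 11)/13 = -8/9
  x_2 = -8/9;  a_2 = 2;  x_3 = (x_2 − 2)/13 = -2/9
  x_3 = -2/9;  a_3 = 7;  x_4 = (x_3 − 7)/13 = -5/9
Digits: (11, 11, 2, 7).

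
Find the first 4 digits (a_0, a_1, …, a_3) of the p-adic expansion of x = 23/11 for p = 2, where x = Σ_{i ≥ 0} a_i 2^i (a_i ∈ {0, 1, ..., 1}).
(a_0, …, a_3) = (1, 0, 1, 0)

v_2(23/11) = 0 (numerator and denominator both coprime to 2), so x ∈ ℤ_2^×. Compute digits iteratively via a_i = x_i mod 2, x_{i+1} = (x_i − a_i)/2, with x_0 = x:
  x_0 = 23/11;  a_0 = 1;  x_1 = (x_0 − 1)/2 = 6/11
  x_1 = 6/11;  a_1 = 0;  x_2 = (x_1 − 0)/2 = 3/11
  x_2 = 3/11;  a_2 = 1;  x_3 = (x_2 − 1)/2 = -4/11
  x_3 = -4/11;  a_3 = 0;  x_4 = (x_3 − 0)/2 = -2/11
Digits: (1, 0, 1, 0).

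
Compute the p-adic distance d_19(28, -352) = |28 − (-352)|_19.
d_19(28, -352) = 1/19

Step 1 — x − y = 28 − (-352) = 380. Step 2 — v_19(380) = 1 (factor: 380 = (19^1 · 20); the sign does not affect v_p). Step 3 — |x − y|_19 = 19^{-1} = 1/19.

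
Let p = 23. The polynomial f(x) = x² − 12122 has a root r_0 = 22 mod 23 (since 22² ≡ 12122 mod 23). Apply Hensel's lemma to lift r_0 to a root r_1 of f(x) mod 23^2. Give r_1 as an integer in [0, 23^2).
r_1 = 22 (mod 529)

Hensel's recurrence: r_{i+1} = r_i − f(r_i)·(f′(r_i))^{-1} mod 23^{i+2}, with f′(x) = 2x. Iterate:
  r_0 = 22 (mod 23)
  r_1 = 22 (mod 529)
Final: r_1 = 22, and one checks f(r_1) ≡ 0 mod 23^2.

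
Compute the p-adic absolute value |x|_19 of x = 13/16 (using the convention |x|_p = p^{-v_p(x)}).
|13/16|_19 = 1

Step 1 — compute v_19(x) by factoring powers of 19 out of the numerator and denominator: v_19(13/16) = 0. Step 2 — apply |x|_p = p^{-v_p(x)} = 19^{0} = 1.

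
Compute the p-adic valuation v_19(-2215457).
v_19(-2215457) = 4

v_19(n) is the largest exponent k such that 19^k divides n. Factor out: -2215457 = -19^4 · 17. (Sign doesn't affect v_p.) So v_19(-2215457) = 4.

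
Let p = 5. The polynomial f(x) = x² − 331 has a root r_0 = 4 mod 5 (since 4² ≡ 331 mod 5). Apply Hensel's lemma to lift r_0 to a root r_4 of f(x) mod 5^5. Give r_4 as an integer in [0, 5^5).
r_4 = 1759 (mod 3125)

Hensel's recurrence: r_{i+1} = r_i − f(r_i)·(f′(r_i))^{-1} mod 5^{i+2}, with f′(x) = 2x. Iterate:
  r_0 = 4 (mod 5)
  r_1 = 9 (mod 25)
  r_2 = 9 (mod 125)
  r_3 = 509 (mod 625)
  r_4 = 1759 (mod 3125)
Final: r_4 = 1759, and one checks f(r_4) ≡ 0 mod 5^5.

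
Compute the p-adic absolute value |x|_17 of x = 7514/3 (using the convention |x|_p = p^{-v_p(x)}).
|7514/3|_17 = 1/289

Step 1 — compute v_17(x) by factoring powers of 17 out of the numerator and denominator: v_17(7514/3) = 2. Step 2 — apply |x|_p = p^{-v_p(x)} = 17^{-2} = 1/289.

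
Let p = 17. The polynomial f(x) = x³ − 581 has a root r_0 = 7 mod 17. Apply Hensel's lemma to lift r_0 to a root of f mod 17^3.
r_2 = 3917 (mod 4913)

Hensel: r_{i+1} = r_i − f(r_i)/f′(r_i) mod 17^{i+2}, where f′(x) = 3x². Iterate:
  r_0 = 7 (mod 17)
  r_1 = 160 (mod 289)
  r_2 = 3917 (mod 4913)
Final: r = 3917 with f(r) ≡ 0 mod 17^3.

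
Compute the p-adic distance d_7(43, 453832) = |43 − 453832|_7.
d_7(43, 453832) = 1/16807

Step 1 — x − y = 43 − 453832 = -453789. Step 2 — v_7(-453789) = 5 (factor: -453789 = −(7^5 · 27); the sign does not affect v_p). Step 3 — |x − y|_7 = 7^{-5} = 1/16807.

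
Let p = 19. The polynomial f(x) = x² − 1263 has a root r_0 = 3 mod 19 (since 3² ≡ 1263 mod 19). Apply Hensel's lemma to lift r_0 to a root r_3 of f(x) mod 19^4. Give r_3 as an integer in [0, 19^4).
r_3 = 7793 (mod 130321)

Hensel's recurrence: r_{i+1} = r_i − f(r_i)·(f′(r_i))^{-1} mod 19^{i+2}, with f′(x) = 2x. Iterate:
  r_0 = 3 (mod 19)
  r_1 = 212 (mod 361)
  r_2 = 934 (mod 6859)
  r_3 = 7793 (mod 130321)
Final: r_3 = 7793, and one checks f(r_3) ≡ 0 mod 19^4.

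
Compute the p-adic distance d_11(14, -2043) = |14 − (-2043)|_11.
d_11(14, -2043) = 1/121

Step 1 — x − y = 14 − (-2043) = 2057. Step 2 — v_11(2057) = 2 (factor: 2057 = (11^2 · 17); the sign does not affect v_p). Step 3 — |x − y|_11 = 11^{-2} = 1/121.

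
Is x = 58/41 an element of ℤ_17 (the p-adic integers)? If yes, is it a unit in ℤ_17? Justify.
x ∈ ℤ_17^× (unit); v_17(x) = 0

ℤ_17 = {x ∈ ℚ_17 : v_17(x) ≥ 0} and ℤ_17^× = {x ∈ ℤ_17 : v_17(x) = 0}. Here v_17(58/41) = v_17(num) − v_17(den) = 0; compare against these criteria.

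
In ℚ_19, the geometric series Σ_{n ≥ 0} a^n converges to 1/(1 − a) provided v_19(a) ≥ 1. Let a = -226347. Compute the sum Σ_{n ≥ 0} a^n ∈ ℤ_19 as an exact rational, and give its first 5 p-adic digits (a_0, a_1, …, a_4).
Σ a^n = 1/(1 − a) = 1/226348;  first 5 digits = (1, 0, 0, 5, 17)

v_19(a) = 3 ≥ 1, so the series converges in ℤ_19 to 1/(1 − a) = 1/(1 − (-226347)) = 1/226348. Expand this rational in ℤ_19: compute digits iteratively via d_i = x_i mod 19, x_{i+1} = (x_i − d_i)/19. The first 5 digits are (1, 0, 0, 5, 17).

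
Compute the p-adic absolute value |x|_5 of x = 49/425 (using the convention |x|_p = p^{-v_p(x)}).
|49/425|_5 = 25

Step 1 — compute v_5(x) by factoring powers of 5 out of the numerator and denominator: v_5(49/425) = -2. Step 2 — apply |x|_p = p^{-v_p(x)} = 5^{2} = 25.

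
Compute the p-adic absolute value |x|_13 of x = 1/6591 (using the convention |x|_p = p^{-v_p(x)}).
|1/6591|_13 = 2197

Step 1 — compute v_13(x) by factoring powers of 13 out of the numerator and denominator: v_13(1/6591) = -3. Step 2 — apply |x|_p = p^{-v_p(x)} = 13^{3} = 2197.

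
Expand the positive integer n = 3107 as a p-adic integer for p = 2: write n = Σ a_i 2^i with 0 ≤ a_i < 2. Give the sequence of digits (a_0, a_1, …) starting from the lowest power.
(a_0, a_1, …) = (1, 1, 0, 0, 0, 1, 0, 0, 0, 0, 1, 1)

Repeated division by 2 gives the digits low-to-high: 3107 = 1 + 1·2^1 + 1·2^5 + 1·2^10 + 1·2^11. Digit sequence: (1, 1, 0, 0, 0, 1, 0, 0, 0, 0, 1, 1).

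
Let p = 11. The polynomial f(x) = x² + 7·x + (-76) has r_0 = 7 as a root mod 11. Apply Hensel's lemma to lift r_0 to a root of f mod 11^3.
r_2 = 997 (mod 1331)

Hensel: r_{i+1} = r_i − f(r_i)·(f′(r_i))^{-1} mod 11^{i+2}, f′(x) = 2x + 7. Iterate:
  r_0 = 7 (mod 11)
  r_1 = 29 (mod 121)
  r_2 = 997 (mod 1331)
Final: r = 997 satisfies f(r) ≡ 0 mod 11^3.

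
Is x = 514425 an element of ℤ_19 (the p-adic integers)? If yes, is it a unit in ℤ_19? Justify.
x ∈ ℤ_19 but not a unit; v_19(x) = 3 > 0

ℤ_19 = {x ∈ ℚ_19 : v_19(x) ≥ 0} and ℤ_19^× = {x ∈ ℤ_19 : v_19(x) = 0}. Here v_19(514425) = v_19(num) − v_19(den) = 3; compare against these criteria.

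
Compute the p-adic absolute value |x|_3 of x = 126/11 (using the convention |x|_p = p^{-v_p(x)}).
|126/11|_3 = 1/9

Step 1 — compute v_3(x) by factoring powers of 3 out of the numerator and denominator: v_3(126/11) = 2. Step 2 — apply |x|_p = p^{-v_p(x)} = 3^{-2} = 1/9.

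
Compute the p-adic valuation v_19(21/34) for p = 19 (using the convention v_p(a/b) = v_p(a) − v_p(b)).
v_19(21/34) = 0

Factor powers of 19 from the numerator and denominator of the reduced fraction: 21 = 19^0 · 21 and 34 = 19^0 · 34. Apply v_p(a/b) = v_p(a) − v_p(b): v_19(21/34) = 0 − 0 = 0.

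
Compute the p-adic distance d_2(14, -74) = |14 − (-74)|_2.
d_2(14, -74) = 1/8

Step 1 — x − y = 14 − (-74) = 88. Step 2 — v_2(88) = 3 (factor: 88 = (2^3 · 11); the sign does not affect v_p). Step 3 — |x − y|_2 = 2^{-3} = 1/8.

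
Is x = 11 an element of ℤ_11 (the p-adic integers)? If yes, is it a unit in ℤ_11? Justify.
x ∈ ℤ_11 but not a unit; v_11(x) = 1 > 0

ℤ_11 = {x ∈ ℚ_11 : v_11(x) ≥ 0} and ℤ_11^× = {x ∈ ℤ_11 : v_11(x) = 0}. Here v_11(11) = v_11(num) − v_11(den) = 1; compare against these criteria.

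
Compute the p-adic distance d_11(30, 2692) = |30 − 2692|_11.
d_11(30, 2692) = 1/1331

Step 1 — x − y = 30 − 2692 = -2662. Step 2 — v_11(-2662) = 3 (factor: -2662 = −(11^3 · 2); the sign does not affect v_p). Step 3 — |x − y|_11 = 11^{-3} = 1/1331.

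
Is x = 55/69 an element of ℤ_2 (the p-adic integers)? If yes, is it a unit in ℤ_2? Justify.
x ∈ ℤ_2^× (unit); v_2(x) = 0

ℤ_2 = {x ∈ ℚ_2 : v_2(x) ≥ 0} and ℤ_2^× = {x ∈ ℤ_2 : v_2(x) = 0}. Here v_2(55/69) = v_2(num) − v_2(den) = 0; compare against these criteria.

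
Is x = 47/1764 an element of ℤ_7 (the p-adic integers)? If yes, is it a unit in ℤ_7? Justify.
x ∉ ℤ_7 (v_7(x) = -2 < 0)

ℤ_7 = {x ∈ ℚ_7 : v_7(x) ≥ 0} and ℤ_7^× = {x ∈ ℤ_7 : v_7(x) = 0}. Here v_7(47/1764) = v_7(num) − v_7(den) = -2; compare against these criteria.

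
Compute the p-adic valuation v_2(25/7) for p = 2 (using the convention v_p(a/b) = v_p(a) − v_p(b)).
v_2(25/7) = 0

Factor powers of 2 from the numerator and denominator of the reduced fraction: 25 = 2^0 · 25 and 7 = 2^0 · 7. Apply v_p(a/b) = v_p(a) − v_p(b): v_2(25/7) = 0 − 0 = 0.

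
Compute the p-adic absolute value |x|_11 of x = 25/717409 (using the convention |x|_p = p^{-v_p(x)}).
|25/717409|_11 = 14641

Step 1 — compute v_11(x) by factoring powers of 11 out of the numerator and denominator: v_11(25/717409) = -4. Step 2 — apply |x|_p = p^{-v_p(x)} = 11^{4} = 14641.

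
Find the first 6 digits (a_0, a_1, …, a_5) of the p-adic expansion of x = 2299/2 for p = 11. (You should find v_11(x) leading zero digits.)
(a_0, …, a_5) = (0, 0, 4, 6, 5, 5)

v_11(2299/2) = 2, so a_0 = ... = a_1 = 0. Factor out: x = 11^2 · u with u = 19/2 a unit in ℤ_11. Expand u iteratively via a_{v+i} = u_i mod 11, u_{i+1} = (u_i − a_{v+i})/11:
  u_0 = 19/2;  a_2 = 4;  u_1 = (u_0 − 4)/11 = 1/2
  u_1 = 1/2;  a_3 = 6;  u_2 = (u_1 − 6)/11 = -1/2
  u_2 = -1/2;  a_4 = 5;  u_3 = (u_2 − 5)/11 = -1/2
  u_3 = -1/2;  a_5 = 5;  u_4 = (u_3 − 5)/11 = -1/2
Digits: (0, 0, 4, 6, 5, 5).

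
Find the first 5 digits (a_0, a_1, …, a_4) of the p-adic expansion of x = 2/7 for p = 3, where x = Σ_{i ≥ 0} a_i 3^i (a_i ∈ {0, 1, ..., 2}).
(a_0, …, a_4) = (2, 2, 0, 1, 0)

v_3(2/7) = 0 (numerator and denominator both coprime to 3), so x ∈ ℤ_3^×. Compute digits iteratively via a_i = x_i mod 3, x_{i+1} = (x_i − a_i)/3, with x_0 = x:
  x_0 = 2/7;  a_0 = 2;  x_1 = (x_0 − 2)/3 = -4/7
  x_1 = -4/7;  a_1 = 2;  x_2 = (x_1 − 2)/3 = -6/7
  x_2 = -6/7;  a_2 = 0;  x_3 = (x_2 − 0)/3 = -2/7
  x_3 = -2/7;  a_3 = 1;  x_4 = (x_3 − 1)/3 = -3/7
  x_4 = -3/7;  a_4 = 0;  x_5 = (x_4 − 0)/3 = -1/7
Digits: (2, 2, 0, 1, 0).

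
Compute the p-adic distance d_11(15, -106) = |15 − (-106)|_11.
d_11(15, -106) = 1/121

Step 1 — x − y = 15 − (-106) = 121. Step 2 — v_11(121) = 2 (factor: 121 = (11^2 · 1); the sign does not affect v_p). Step 3 — |x − y|_11 = 11^{-2} = 1/121.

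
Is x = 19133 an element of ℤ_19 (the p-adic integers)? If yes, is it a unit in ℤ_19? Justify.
x ∈ ℤ_19 but not a unit; v_19(x) = 2 > 0

ℤ_19 = {x ∈ ℚ_19 : v_19(x) ≥ 0} and ℤ_19^× = {x ∈ ℤ_19 : v_19(x) = 0}. Here v_19(19133) = v_19(num) − v_19(den) = 2; compare against these criteria.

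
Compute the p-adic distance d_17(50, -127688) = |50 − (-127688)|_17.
d_17(50, -127688) = 1/4913

Step 1 — x − y = 50 − (-127688) = 127738. Step 2 — v_17(127738) = 3 (factor: 127738 = (17^3 · 26); the sign does not affect v_p). Step 3 — |x − y|_17 = 17^{-3} = 1/4913.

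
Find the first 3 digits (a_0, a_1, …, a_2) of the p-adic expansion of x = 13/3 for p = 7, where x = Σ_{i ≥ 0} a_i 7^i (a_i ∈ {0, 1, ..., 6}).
(a_0, …, a_2) = (2, 5, 4)

v_7(13/3) = 0 (numerator and denominator both coprime to 7), so x ∈ ℤ_7^×. Compute digits iteratively via a_i = x_i mod 7, x_{i+1} = (x_i − a_i)/7, with x_0 = x:
  x_0 = 13/3;  a_0 = 2;  x_1 = (x_0 − 2)/7 = 1/3
  x_1 = 1/3;  a_1 = 5;  x_2 = (x_1 − 5)/7 = -2/3
  x_2 = -2/3;  a_2 = 4;  x_3 = (x_2 − 4)/7 = -2/3
Digits: (2, 5, 4).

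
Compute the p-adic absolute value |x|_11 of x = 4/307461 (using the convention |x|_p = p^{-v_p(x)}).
|4/307461|_11 = 14641

Step 1 — compute v_11(x) by factoring powers of 11 out of the numerator and denominator: v_11(4/307461) = -4. Step 2 — apply |x|_p = p^{-v_p(x)} = 11^{4} = 14641.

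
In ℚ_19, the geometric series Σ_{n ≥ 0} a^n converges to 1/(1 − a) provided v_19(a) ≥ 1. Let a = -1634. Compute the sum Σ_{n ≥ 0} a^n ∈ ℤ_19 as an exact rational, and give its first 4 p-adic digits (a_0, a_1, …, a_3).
Σ a^n = 1/(1 − a) = 1/1635;  first 4 digits = (1, 9, 0, 16)

v_19(a) = 1 ≥ 1, so the series converges in ℤ_19 to 1/(1 − a) = 1/(1 − (-1634)) = 1/1635. Expand this rational in ℤ_19: compute digits iteratively via d_i = x_i mod 19, x_{i+1} = (x_i − d_i)/19. The first 4 digits are (1, 9, 0, 16).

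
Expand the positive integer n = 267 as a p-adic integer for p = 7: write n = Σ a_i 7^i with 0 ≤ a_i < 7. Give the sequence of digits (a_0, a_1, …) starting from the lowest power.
(a_0, a_1, …) = (1, 3, 5)

Repeated division by 7 gives the digits low-to-high: 267 = 1 + 3·7^1 + 5·7^2. Digit sequence: (1, 3, 5).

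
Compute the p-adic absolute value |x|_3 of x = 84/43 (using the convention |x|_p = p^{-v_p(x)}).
|84/43|_3 = 1/3

Step 1 — compute v_3(x) by factoring powers of 3 out of the numerator and denominator: v_3(84/43) = 1. Step 2 — apply |x|_p = p^{-v_p(x)} = 3^{-1} = 1/3.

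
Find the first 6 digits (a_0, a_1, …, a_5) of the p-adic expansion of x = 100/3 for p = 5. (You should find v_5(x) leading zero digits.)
(a_0, …, a_5) = (0, 0, 3, 3, 1, 3)

v_5(100/3) = 2, so a_0 = ... = a_1 = 0. Factor out: x = 5^2 · u with u = 4/3 a unit in ℤ_5. Expand u iteratively via a_{v+i} = u_i mod 5, u_{i+1} = (u_i − a_{v+i})/5:
  u_0 = 4/3;  a_2 = 3;  u_1 = (u_0 − 3)/5 = -1/3
  u_1 = -1/3;  a_3 = 3;  u_2 = (u_1 − 3)/5 = -2/3
  u_2 = -2/3;  a_4 = 1;  u_3 = (u_2 − 1)/5 = -1/3
  u_3 = -1/3;  a_5 = 3;  u_4 = (u_3 − 3)/5 = -2/3
Digits: (0, 0, 3, 3, 1, 3).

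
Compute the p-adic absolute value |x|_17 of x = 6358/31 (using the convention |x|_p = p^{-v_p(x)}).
|6358/31|_17 = 1/289

Step 1 — compute v_17(x) by factoring powers of 17 out of the numerator and denominator: v_17(6358/31) = 2. Step 2 — apply |x|_p = p^{-v_p(x)} = 17^{-2} = 1/289.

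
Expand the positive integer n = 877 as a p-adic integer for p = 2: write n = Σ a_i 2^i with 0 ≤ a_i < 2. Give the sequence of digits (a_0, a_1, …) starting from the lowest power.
(a_0, a_1, …) = (1, 0, 1, 1, 0, 1, 1, 0, 1, 1)

Repeated division by 2 gives the digits low-to-high: 877 = 1 + 1·2^2 + 1·2^3 + 1·2^5 + 1·2^6 + 1·2^8 + 1·2^9. Digit sequence: (1, 0, 1, 1, 0, 1, 1, 0, 1, 1).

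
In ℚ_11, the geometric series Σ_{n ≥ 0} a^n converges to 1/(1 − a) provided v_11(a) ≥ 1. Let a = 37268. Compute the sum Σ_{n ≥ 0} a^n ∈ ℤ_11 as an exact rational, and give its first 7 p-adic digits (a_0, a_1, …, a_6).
Σ a^n = 1/(1 − a) = -1/37267;  first 7 digits = (1, 0, 0, 6, 2, 0, 3)

v_11(a) = 3 ≥ 1, so the series converges in ℤ_11 to 1/(1 − a) = 1/(1 − 37268) = -1/37267. Expand this rational in ℤ_11: compute digits iteratively via d_i = x_i mod 11, x_{i+1} = (x_i − d_i)/11. The first 7 digits are (1, 0, 0, 6, 2, 0, 3).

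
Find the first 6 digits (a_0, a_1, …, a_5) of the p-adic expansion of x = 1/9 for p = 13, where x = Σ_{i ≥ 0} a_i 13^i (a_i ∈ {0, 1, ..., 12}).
(a_0, …, a_5) = (3, 7, 11, 2, 7, 11)

v_13(1/9) = 0 (numerator and denominator both coprime to 13), so x ∈ ℤ_13^×. Compute digits iteratively via a_i = x_i mod 13, x_{i+1} = (x_i − a_i)/13, with x_0 = x:
  x_0 = 1/9;  a_0 = 3;  x_1 = (x_0 − 3)/13 = -2/9
  x_1 = -2/9;  a_1 = 7;  x_2 = (x_1 − 7)/13 = -5/9
  x_2 = -5/9;  a_2 = 11;  x_3 = (x_2 − 11)/13 = -8/9
  x_3 = -8/9;  a_3 = 2;  x_4 = (x_3 − 2)/13 = -2/9
  x_4 = -2/9;  a_4 = 7;  x_5 = (x_4 − 7)/13 = -5/9
  x_5 = -5/9;  a_5 = 11;  x_6 = (x_5 − 11)/13 = -8/9
Digits: (3, 7, 11, 2, 7, 11).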